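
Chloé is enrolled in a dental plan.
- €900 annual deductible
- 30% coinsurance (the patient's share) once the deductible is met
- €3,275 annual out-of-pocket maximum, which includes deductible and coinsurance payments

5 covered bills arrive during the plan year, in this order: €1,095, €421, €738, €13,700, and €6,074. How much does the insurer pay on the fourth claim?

#1 (€1,095): deductible takes €900, €195 remains; coinsurance €195 × 30% = €58.50. Cost to patient: €958.50. OOP to date €958.50. Insurer: €1,095 − €958.50 = €136.50.
#2 (€421): deductible met; 30% of €421 = €126.30. Patient owes €126.30 (running OOP €1,084.80). Plan pays €421 − €126.30 = €294.70.
#3 (€738): 30% coinsurance on €738 = €221.40. Patient pays €221.40; OOP now €1,306.20. Plan pays €738 − €221.40 = €516.60.
#4 (€13,700): deductible met; 30% of €13,700 = €4,110. Adding that to €1,306.20 gives €5,416.20, past the €3,275 cap; patient pays only €3,275 − €1,306.20 = €1,968.80. Insurer: €13,700 − €1,968.80 = €11,731.20.

€11,731.20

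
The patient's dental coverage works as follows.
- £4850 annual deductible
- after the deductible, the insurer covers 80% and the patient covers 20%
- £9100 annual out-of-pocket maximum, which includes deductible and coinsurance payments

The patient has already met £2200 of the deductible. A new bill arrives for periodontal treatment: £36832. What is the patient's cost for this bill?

£2200 of the £4850 deductible is already met, leaving £2650.
That leaves £36832 − £2650 = £34182 for coinsurance.
20% of £34182 = £6836.40 falls to the patient.
So the patient owes £2650 + £6836.40 = £9486.40 before any cap.
Adding £9486.40 to the £2200 already spent would give £11686.40, which exceeds the £9100 cap; the patient pays just £9100 − £2200 = £6900.

£6900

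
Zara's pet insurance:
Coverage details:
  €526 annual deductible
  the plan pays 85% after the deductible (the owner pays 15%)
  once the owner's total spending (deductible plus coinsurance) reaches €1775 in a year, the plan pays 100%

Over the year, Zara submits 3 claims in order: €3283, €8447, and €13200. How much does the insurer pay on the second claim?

Claim 1 (€3283): €526 finishes the deductible; €2757 goes to coinsurance; 15% of €2757 = €413.55. Cost to owner: €939.55. OOP to date €939.55. Insurer: €3283 − €939.55 = €2343.45.
Claim 2 (€8447): deductible met; 15% of €8447 = €1267.05. That would push OOP to €2206.60, over the €1775 cap, so owner pays €1775 − €939.55 = €835.45. Plan pays €8447 − €835.45 = €7611.55.

€7611.55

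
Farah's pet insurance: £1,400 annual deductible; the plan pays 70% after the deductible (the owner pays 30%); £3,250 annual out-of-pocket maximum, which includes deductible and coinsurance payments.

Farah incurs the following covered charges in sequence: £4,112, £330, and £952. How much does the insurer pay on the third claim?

Bill 1, £4,112: £1,400 finishes the deductible; £2,712 goes to coinsurance; coinsurance £2,712 × 30% = £813.60. Cost to owner: £2,213.60. OOP to date £2,213.60. Plan pays £4,112 − £2,213.60 = £1,898.40.
Bill 2, £330: deductible met; 30% of £330 = £99. Cost to owner: £99. OOP to date £2,312.60. Insurer: £330 − £99 = £231.
Bill 3, £952: 30% coinsurance on £952 = £285.60. Owner pays £285.60; OOP now £2,598.20. Insurer: £952 − £285.60 = £666.40.

£666.40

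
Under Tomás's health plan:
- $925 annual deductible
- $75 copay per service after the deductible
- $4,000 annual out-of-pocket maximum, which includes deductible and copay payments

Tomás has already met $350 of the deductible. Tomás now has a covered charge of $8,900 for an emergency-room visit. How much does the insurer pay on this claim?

Remaining deductible: $925 − $350 = $575.
That leaves $8,900 − $575 = $8,325 for the copay.
Copay on this service: $75.
So the patient owes $575 + $75 = $650 before any cap.
Cumulative spending $350 + $650 = $1,000 stays under the $4,000 maximum.
Insurer pays the balance: $8,900 − $650 = $8,250.

$8,250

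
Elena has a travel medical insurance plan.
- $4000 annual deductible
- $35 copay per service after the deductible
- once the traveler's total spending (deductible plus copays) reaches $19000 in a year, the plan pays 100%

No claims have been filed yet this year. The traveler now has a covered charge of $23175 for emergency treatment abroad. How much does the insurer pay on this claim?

Deductible not yet touched, so the first $4000 of the bill goes to the deductible.
The remaining $19175 (= $23175 − $4000) moves to the copay.
Copay on this service: $35.
So the traveler owes $4000 + $35 = $4035 before any cap.
Cumulative spending $0 + $4035 = $4035 stays under the $19000 maximum.
The insurer covers the remainder: $23175 − $4035 = $19140.

$19140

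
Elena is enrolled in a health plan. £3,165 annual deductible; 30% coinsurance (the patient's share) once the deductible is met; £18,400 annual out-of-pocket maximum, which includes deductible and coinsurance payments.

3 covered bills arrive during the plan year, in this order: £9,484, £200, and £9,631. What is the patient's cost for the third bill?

Claim 1 — £9,484: £3,165 to deductible, leaving £6,319; patient's 30% is £1,895.70. Patient owes £5,060.70 (running OOP £5,060.70).
Claim 2 — £200: deductible met; 30% of £200 = £60. Patient owes £60 (running OOP £5,120.70).
Claim 3 — £9,631: 30% coinsurance on £9,631 = £2,889.30. Patient pays £2,889.30; OOP now £8,010.

£2,889.30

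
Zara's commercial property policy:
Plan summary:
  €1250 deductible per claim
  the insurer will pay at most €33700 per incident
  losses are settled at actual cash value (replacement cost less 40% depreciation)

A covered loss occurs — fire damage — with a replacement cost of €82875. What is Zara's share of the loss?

Depreciate 40%: the covered value is €82875 × 0.6 = €49725.
Less the €1250 deductible: €49725 − €1250 = €48475.
The €33700 per-incident cap binds; insurer pays €33700.
Out of pocket: €82875 − €33700 = €49175.

€49175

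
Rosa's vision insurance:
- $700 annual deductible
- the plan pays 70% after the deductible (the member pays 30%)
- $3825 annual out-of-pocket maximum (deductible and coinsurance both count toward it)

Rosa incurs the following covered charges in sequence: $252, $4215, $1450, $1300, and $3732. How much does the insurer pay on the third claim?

$1015

#1 ($252): entire amount goes to the deductible. Member owes $252 (running OOP $252). Plan pays $252 − $252 = $0.
#2 ($4215): $448 finishes the deductible; $3767 goes to coinsurance; member's 30% is $1130.10. Member pays $1578.10; OOP now $1830.10. Insurer: $4215 − $1578.10 = $2636.90.
#3 ($1450): 30% coinsurance on $1450 = $435. Member pays $435; OOP now $2265.10. Plan pays $1450 − $435 = $1015.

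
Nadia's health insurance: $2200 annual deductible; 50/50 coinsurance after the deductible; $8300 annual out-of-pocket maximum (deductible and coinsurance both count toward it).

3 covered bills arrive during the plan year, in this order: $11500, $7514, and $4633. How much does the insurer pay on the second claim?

$6064

#1 ($11500): $2200 finishes the deductible; $9300 goes to coinsurance; patient's 50% is $4650. Patient pays $6850; OOP now $6850. Plan pays $11500 − $6850 = $4650.
#2 ($7514): 50% coinsurance on $7514 = $3757. Adding that to $6850 gives $10607, past the $8300 cap; patient pays only $8300 − $6850 = $1450. Insurer: $7514 − $1450 = $6064.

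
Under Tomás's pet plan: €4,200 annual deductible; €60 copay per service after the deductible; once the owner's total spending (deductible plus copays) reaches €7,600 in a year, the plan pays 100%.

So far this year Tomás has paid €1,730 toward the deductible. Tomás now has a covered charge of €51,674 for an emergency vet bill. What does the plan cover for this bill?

€49,144

Remaining deductible: €4,200 − €1,730 = €2,470.
After the €2,470 deductible portion, €51,674 − €2,470 = €49,204 is subject to the copay.
Copay on this service: €60.
Owner responsibility before any cap: €2,470 + €60 = €2,530.
Total out-of-pocket so far would be €1,730 + €2,530 = €4,260, below the €7,600 cap — no reduction.
The plan picks up €51,674 − €2,530 = €49,144.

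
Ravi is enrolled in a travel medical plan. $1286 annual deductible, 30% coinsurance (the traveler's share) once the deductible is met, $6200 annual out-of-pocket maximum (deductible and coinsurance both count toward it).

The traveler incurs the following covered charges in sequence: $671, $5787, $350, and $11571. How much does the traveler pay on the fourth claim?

$3257.40

Bill 1, $671: all of it applies to the deductible. Cost to traveler: $671. OOP to date $671.
Bill 2, $5787: $615 to deductible, leaving $5172; coinsurance $5172 × 30% = $1551.60. Cost to traveler: $2166.60. OOP to date $2837.60.
Bill 3, $350: deductible met; 30% of $350 = $105. Traveler pays $105; OOP now $2942.60.
Bill 4, $11571: 30% coinsurance on $11571 = $3471.30. Adding that to $2942.60 gives $6413.90, past the $6200 cap; traveler pays only $6200 − $2942.60 = $3257.40.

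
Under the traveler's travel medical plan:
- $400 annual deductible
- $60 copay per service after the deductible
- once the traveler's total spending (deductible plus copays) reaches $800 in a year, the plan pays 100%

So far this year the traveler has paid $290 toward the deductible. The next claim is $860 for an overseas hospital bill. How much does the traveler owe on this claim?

Remaining deductible: $400 − $290 = $110.
That leaves $860 − $110 = $750 for the copay.
Copay on this service: $60.
So the traveler owes $110 + $60 = $170 before any cap.
Year-to-date out-of-pocket becomes $290 + $170 = $460, still under the $800 maximum, so no cap applies.

$170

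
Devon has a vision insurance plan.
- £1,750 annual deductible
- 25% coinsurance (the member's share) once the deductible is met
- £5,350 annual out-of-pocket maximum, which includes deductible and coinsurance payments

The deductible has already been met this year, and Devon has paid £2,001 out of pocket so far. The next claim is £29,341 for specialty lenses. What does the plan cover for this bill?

£25,992

The deductible is already satisfied, so the full bill goes to coinsurance.
Coinsurance: £29,341 × 25% = £7,335.25.
Adding £7,335.25 to the £2,001 already spent would give £9,336.25, which exceeds the £5,350 cap; the member pays just £5,350 − £2,001 = £3,349.
The plan picks up £29,341 − £3,349 = £25,992.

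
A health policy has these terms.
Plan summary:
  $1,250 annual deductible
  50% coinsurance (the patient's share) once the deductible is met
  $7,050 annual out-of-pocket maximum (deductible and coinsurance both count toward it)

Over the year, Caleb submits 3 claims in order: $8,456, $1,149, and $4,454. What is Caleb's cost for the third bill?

Bill 1, $8,456: $1,250 finishes the deductible; $7,206 goes to coinsurance; patient's 50% is $3,603. Patient owes $4,853 (running OOP $4,853).
Bill 2, $1,149: 50% coinsurance on $1,149 = $574.50. Patient owes $574.50 (running OOP $5,427.50).
Bill 3, $4,454: 50% coinsurance on $4,454 = $2,227. Adding that to $5,427.50 gives $7,654.50, past the $7,050 cap; patient pays only $7,050 − $5,427.50 = $1,622.50.

$1,622.50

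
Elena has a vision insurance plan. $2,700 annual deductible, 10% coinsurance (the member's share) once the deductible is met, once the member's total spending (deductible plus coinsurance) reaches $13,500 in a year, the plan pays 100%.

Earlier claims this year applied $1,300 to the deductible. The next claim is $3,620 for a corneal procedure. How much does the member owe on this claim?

$1,622

Deductible still to meet: $2,700 − $1,300 = $1,400.
That leaves $3,620 − $1,400 = $2,220 for coinsurance.
Member's 10% share of $2,220 is $222.
Member responsibility before any cap: $1,400 + $222 = $1,622.
Year-to-date out-of-pocket becomes $1,300 + $1,622 = $2,922, still under the $13,500 maximum, so no cap applies.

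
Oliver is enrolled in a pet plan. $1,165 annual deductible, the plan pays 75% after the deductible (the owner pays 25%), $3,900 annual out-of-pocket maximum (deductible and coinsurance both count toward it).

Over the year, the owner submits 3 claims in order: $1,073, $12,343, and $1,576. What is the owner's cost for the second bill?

Claim 1 ($1,073): fully absorbed by the deductible. Owner pays $1,073; OOP now $1,073.
Claim 2 ($12,343): deductible takes $92, $12,251 remains; 25% of $12,251 = $3,062.75. Claim cost before the cap: $92 + $3,062.75 = $3,154.75. Adding that to $1,073 gives $4,227.75, past the $3,900 cap; owner pays only $3,900 − $1,073 = $2,827.

$2,827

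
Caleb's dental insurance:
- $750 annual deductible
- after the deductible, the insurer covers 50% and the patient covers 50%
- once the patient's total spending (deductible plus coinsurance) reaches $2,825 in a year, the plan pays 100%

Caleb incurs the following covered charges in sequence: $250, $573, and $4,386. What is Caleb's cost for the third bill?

Claim 1 — $250: entire amount goes to the deductible. Patient owes $250 (running OOP $250).
Claim 2 — $573: deductible takes $500, $73 remains; 50% of $73 = $36.50. Patient owes $536.50 (running OOP $786.50).
Claim 3 — $4,386: deductible met; 50% of $4,386 = $2,193. OOP would hit $2,979.50 > $2,825, so the cap limits the patient to $2,825 − $786.50 = $2,038.50.

$2,038.50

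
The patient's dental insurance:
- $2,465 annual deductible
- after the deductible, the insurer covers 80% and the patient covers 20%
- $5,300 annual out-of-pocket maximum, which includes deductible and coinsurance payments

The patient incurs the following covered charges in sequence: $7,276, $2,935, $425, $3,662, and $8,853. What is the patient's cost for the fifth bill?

$468.40

#1 ($7,276): $2,465 to deductible, leaving $4,811; patient's 20% is $962.20. Patient owes $3,427.20 (running OOP $3,427.20).
#2 ($2,935): deductible met; 20% of $2,935 = $587. Patient owes $587 (running OOP $4,014.20).
#3 ($425): 20% coinsurance on $425 = $85. Patient owes $85 (running OOP $4,099.20).
#4 ($3,662): deductible met; 20% of $3,662 = $732.40. Patient pays $732.40; OOP now $4,831.60.
#5 ($8,853): 20% coinsurance on $8,853 = $1,770.60. That would push OOP to $6,602.20, over the $5,300 cap, so patient pays $5,300 − $4,831.60 = $468.40.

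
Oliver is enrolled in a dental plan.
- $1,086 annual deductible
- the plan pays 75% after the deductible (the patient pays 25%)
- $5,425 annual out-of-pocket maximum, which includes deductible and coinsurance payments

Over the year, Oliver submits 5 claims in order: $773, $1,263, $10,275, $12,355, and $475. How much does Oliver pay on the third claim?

$2,568.75

Claim 1 — $773: fully absorbed by the deductible. Cost to patient: $773. OOP to date $773.
Claim 2 — $1,263: deductible takes $313, $950 remains; coinsurance $950 × 25% = $237.50. Patient owes $550.50 (running OOP $1,323.50).
Claim 3 — $10,275: 25% coinsurance on $10,275 = $2,568.75. Patient owes $2,568.75 (running OOP $3,892.25).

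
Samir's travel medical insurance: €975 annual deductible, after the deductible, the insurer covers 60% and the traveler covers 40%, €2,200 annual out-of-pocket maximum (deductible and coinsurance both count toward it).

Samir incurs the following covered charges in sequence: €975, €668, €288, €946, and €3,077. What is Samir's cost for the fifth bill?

#1 (€975): entire amount goes to the deductible. Cost to traveler: €975. OOP to date €975.
#2 (€668): deductible met; 40% of €668 = €267.20. Traveler owes €267.20 (running OOP €1,242.20).
#3 (€288): deductible met; 40% of €288 = €115.20. Traveler owes €115.20 (running OOP €1,357.40).
#4 (€946): deductible already satisfied, so traveler's share is 40% × €946 = €378.40. Cost to traveler: €378.40. OOP to date €1,735.80.
#5 (€3,077): deductible met; 40% of €3,077 = €1,230.80. OOP would hit €2,966.60 > €2,200, so the cap limits the traveler to €2,200 − €1,735.80 = €464.20.

€464.20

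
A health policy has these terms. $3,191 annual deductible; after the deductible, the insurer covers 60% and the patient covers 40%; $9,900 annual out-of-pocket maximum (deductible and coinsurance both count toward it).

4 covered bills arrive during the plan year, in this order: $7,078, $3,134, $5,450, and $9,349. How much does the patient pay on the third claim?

$2,180

Bill 1, $7,078: $3,191 finishes the deductible; $3,887 goes to coinsurance; patient's 40% is $1,554.80. Patient pays $4,745.80; OOP now $4,745.80.
Bill 2, $3,134: 40% coinsurance on $3,134 = $1,253.60. Patient pays $1,253.60; OOP now $5,999.40.
Bill 3, $5,450: deductible already satisfied, so patient's share is 40% × $5,450 = $2,180. Cost to patient: $2,180. OOP to date $8,179.40.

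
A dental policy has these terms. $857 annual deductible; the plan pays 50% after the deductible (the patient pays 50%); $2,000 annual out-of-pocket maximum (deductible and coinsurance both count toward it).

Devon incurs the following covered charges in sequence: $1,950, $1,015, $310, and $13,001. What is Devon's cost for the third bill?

Claim 1 ($1,950): $857 finishes the deductible; $1,093 goes to coinsurance; coinsurance $1,093 × 50% = $546.50. Patient pays $1,403.50; OOP now $1,403.50.
Claim 2 ($1,015): 50% coinsurance on $1,015 = $507.50. Patient owes $507.50 (running OOP $1,911).
Claim 3 ($310): deductible already satisfied, so patient's share is 50% × $310 = $155. That would push OOP to $2,066, over the $2,000 cap, so patient pays $2,000 − $1,911 = $89.

$89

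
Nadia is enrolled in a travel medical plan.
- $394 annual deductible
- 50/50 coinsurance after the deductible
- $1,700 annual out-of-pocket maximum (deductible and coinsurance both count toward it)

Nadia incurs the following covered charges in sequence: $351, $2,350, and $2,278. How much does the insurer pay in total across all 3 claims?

$3,279

Bill 1, $351: entire amount goes to the deductible. Cost to traveler: $351. OOP to date $351. Insurer: $351 − $351 = $0.
Bill 2, $2,350: $43 finishes the deductible; $2,307 goes to coinsurance; 50% of $2,307 = $1,153.50. Traveler pays $1,196.50; OOP now $1,547.50. Plan pays $2,350 − $1,196.50 = $1,153.50.
Bill 3, $2,278: deductible met; 50% of $2,278 = $1,139. OOP would hit $2,686.50 > $1,700, so the cap limits the traveler to $1,700 − $1,547.50 = $152.50. Insurer: $2,278 − $152.50 = $2,125.50.
Insurer total = bills − traveler's total = $4,979 − $1,700 = $3,279.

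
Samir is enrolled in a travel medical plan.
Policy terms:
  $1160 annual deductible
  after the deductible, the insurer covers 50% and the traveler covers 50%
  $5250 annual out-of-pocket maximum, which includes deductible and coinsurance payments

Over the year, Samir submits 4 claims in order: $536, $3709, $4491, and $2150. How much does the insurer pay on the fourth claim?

$1848

Claim 1 ($536): all of it applies to the deductible. Traveler owes $536 (running OOP $536). Insurer: $536 − $536 = $0.
Claim 2 ($3709): $624 finishes the deductible; $3085 goes to coinsurance; coinsurance $3085 × 50% = $1542.50. Traveler pays $2166.50; OOP now $2702.50. Plan pays $3709 − $2166.50 = $1542.50.
Claim 3 ($4491): deductible met; 50% of $4491 = $2245.50. Cost to traveler: $2245.50. OOP to date $4948. Insurer: $4491 − $2245.50 = $2245.50.
Claim 4 ($2150): 50% coinsurance on $2150 = $1075. OOP would hit $6023 > $5250, so the cap limits the traveler to $5250 − $4948 = $302. Plan pays $2150 − $302 = $1848.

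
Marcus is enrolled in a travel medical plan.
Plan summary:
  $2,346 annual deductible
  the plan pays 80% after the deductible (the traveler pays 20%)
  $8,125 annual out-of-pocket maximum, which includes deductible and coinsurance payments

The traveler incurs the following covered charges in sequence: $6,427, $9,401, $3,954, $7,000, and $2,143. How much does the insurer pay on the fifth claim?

$1,714.40

Claim 1 — $6,427: deductible takes $2,346, $4,081 remains; traveler's 20% is $816.20. Cost to traveler: $3,162.20. OOP to date $3,162.20. Insurer: $6,427 − $3,162.20 = $3,264.80.
Claim 2 — $9,401: 20% coinsurance on $9,401 = $1,880.20. Traveler pays $1,880.20; OOP now $5,042.40. Plan pays $9,401 − $1,880.20 = $7,520.80.
Claim 3 — $3,954: 20% coinsurance on $3,954 = $790.80. Cost to traveler: $790.80. OOP to date $5,833.20. Plan pays $3,954 − $790.80 = $3,163.20.
Claim 4 — $7,000: 20% coinsurance on $7,000 = $1,400. Traveler pays $1,400; OOP now $7,233.20. Insurer: $7,000 − $1,400 = $5,600.
Claim 5 — $2,143: deductible met; 20% of $2,143 = $428.60. Traveler pays $428.60; OOP now $7,661.80. Plan pays $2,143 − $428.60 = $1,714.40.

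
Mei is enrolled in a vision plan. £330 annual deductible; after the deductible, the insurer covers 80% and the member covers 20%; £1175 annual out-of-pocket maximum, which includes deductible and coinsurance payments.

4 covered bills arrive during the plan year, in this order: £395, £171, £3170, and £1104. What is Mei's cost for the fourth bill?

£163.80

Bill 1, £395: £330 finishes the deductible; £65 goes to coinsurance; coinsurance £65 × 20% = £13. Member owes £343 (running OOP £343).
Bill 2, £171: deductible met; 20% of £171 = £34.20. Cost to member: £34.20. OOP to date £377.20.
Bill 3, £3170: 20% coinsurance on £3170 = £634. Cost to member: £634. OOP to date £1011.20.
Bill 4, £1104: 20% coinsurance on £1104 = £220.80. That would push OOP to £1232, over the £1175 cap, so member pays £1175 − £1011.20 = £163.80.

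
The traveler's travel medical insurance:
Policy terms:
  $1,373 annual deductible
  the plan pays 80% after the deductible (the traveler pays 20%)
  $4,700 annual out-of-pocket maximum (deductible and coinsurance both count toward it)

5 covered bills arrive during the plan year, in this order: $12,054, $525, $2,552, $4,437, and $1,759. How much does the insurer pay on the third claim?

Claim 1 ($12,054): deductible takes $1,373, $10,681 remains; coinsurance $10,681 × 20% = $2,136.20. Traveler owes $3,509.20 (running OOP $3,509.20). Plan pays $12,054 − $3,509.20 = $8,544.80.
Claim 2 ($525): 20% coinsurance on $525 = $105. Cost to traveler: $105. OOP to date $3,614.20. Insurer: $525 − $105 = $420.
Claim 3 ($2,552): deductible already satisfied, so traveler's share is 20% × $2,552 = $510.40. Traveler pays $510.40; OOP now $4,124.60. Insurer: $2,552 − $510.40 = $2,041.60.

$2,041.60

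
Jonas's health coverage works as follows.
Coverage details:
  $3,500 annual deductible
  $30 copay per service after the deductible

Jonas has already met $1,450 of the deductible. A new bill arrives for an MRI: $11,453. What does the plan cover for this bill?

$1,450 of the $3,500 deductible is already met, leaving $2,050.
After the $2,050 deductible portion, $11,453 − $2,050 = $9,403 is subject to the copay.
Copay on this service: $30.
So the patient owes $2,050 + $30 = $2,080.
The plan picks up $11,453 − $2,080 = $9,373.

$9,373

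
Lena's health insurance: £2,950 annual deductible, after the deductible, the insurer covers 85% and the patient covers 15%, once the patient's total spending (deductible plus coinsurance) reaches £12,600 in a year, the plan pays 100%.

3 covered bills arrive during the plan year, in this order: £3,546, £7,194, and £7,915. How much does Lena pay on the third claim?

£1,187.25

Bill 1, £3,546: £2,950 to deductible, leaving £596; patient's 15% is £89.40. Patient pays £3,039.40; OOP now £3,039.40.
Bill 2, £7,194: 15% coinsurance on £7,194 = £1,079.10. Patient pays £1,079.10; OOP now £4,118.50.
Bill 3, £7,915: 15% coinsurance on £7,915 = £1,187.25. Patient owes £1,187.25 (running OOP £5,305.75).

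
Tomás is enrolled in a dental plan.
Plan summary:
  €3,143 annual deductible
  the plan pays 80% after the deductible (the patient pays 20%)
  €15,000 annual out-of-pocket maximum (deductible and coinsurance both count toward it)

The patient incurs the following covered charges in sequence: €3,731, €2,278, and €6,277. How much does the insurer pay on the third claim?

€5,021.60

#1 (€3,731): €3,143 to deductible, leaving €588; 20% of €588 = €117.60. Patient owes €3,260.60 (running OOP €3,260.60). Plan pays €3,731 − €3,260.60 = €470.40.
#2 (€2,278): 20% coinsurance on €2,278 = €455.60. Cost to patient: €455.60. OOP to date €3,716.20. Plan pays €2,278 − €455.60 = €1,822.40.
#3 (€6,277): deductible met; 20% of €6,277 = €1,255.40. Patient pays €1,255.40; OOP now €4,971.60. Insurer: €6,277 − €1,255.40 = €5,021.60.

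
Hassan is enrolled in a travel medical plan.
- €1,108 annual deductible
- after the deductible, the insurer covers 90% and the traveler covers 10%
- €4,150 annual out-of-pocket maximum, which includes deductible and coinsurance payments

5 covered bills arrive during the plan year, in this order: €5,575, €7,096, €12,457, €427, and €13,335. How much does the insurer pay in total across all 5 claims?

€34,740

Bill 1, €5,575: deductible takes €1,108, €4,467 remains; coinsurance €4,467 × 10% = €446.70. Traveler owes €1,554.70 (running OOP €1,554.70). Plan pays €5,575 − €1,554.70 = €4,020.30.
Bill 2, €7,096: deductible already satisfied, so traveler's share is 10% × €7,096 = €709.60. Cost to traveler: €709.60. OOP to date €2,264.30. Insurer: €7,096 − €709.60 = €6,386.40.
Bill 3, €12,457: 10% coinsurance on €12,457 = €1,245.70. Traveler owes €1,245.70 (running OOP €3,510). Plan pays €12,457 − €1,245.70 = €11,211.30.
Bill 4, €427: 10% coinsurance on €427 = €42.70. Traveler pays €42.70; OOP now €3,552.70. Insurer: €427 − €42.70 = €384.30.
Bill 5, €13,335: deductible met; 10% of €13,335 = €1,333.50. Adding that to €3,552.70 gives €4,886.20, past the €4,150 cap; traveler pays only €4,150 − €3,552.70 = €597.30. Insurer: €13,335 − €597.30 = €12,737.70.
Insurer total = bills − traveler's total = €38,890 − €4,150 = €34,740.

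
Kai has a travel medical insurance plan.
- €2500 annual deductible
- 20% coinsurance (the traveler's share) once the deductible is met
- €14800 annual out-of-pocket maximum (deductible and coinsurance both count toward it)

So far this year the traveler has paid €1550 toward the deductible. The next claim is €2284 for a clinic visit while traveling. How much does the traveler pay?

€1216.80

€1550 of the €2500 deductible is already met, leaving €950.
That leaves €2284 − €950 = €1334 for coinsurance.
Coinsurance: €1334 × 20% = €266.80.
That puts the traveler's cost at €950 + €266.80 = €1216.80 before any cap.
Total out-of-pocket so far would be €1550 + €1216.80 = €2766.80, below the €14800 cap — no reduction.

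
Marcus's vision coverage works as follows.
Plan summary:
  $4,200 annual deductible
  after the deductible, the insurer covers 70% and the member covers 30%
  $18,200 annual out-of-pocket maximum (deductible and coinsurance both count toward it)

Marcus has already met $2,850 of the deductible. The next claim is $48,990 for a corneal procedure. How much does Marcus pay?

$2,850 of the $4,200 deductible is already met, leaving $1,350.
That leaves $48,990 − $1,350 = $47,640 for coinsurance.
30% of $47,640 = $14,292 falls to the member.
Member responsibility before any cap: $1,350 + $14,292 = $15,642.
Year-to-date out-of-pocket would reach $2,850 + $15,642 = $18,492, above the $18,200 maximum, so the member pays only $18,200 − $2,850 = $15,350.

$15,350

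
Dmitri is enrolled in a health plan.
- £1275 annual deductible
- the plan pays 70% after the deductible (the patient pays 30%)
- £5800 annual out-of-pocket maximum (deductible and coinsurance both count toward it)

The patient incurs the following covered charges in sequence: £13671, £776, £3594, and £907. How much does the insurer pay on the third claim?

#1 (£13671): £1275 to deductible, leaving £12396; coinsurance £12396 × 30% = £3718.80. Patient owes £4993.80 (running OOP £4993.80). Plan pays £13671 − £4993.80 = £8677.20.
#2 (£776): deductible already satisfied, so patient's share is 30% × £776 = £232.80. Patient pays £232.80; OOP now £5226.60. Insurer: £776 − £232.80 = £543.20.
#3 (£3594): deductible already satisfied, so patient's share is 30% × £3594 = £1078.20. That would push OOP to £6304.80, over the £5800 cap, so patient pays £5800 − £5226.60 = £573.40. Insurer: £3594 − £573.40 = £3020.60.

£3020.60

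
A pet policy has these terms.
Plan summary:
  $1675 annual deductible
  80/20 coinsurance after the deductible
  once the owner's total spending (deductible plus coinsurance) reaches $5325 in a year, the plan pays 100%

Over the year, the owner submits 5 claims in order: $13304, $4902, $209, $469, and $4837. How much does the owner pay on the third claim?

Bill 1, $13304: deductible takes $1675, $11629 remains; 20% of $11629 = $2325.80. Owner owes $4000.80 (running OOP $4000.80).
Bill 2, $4902: deductible already satisfied, so owner's share is 20% × $4902 = $980.40. Owner pays $980.40; OOP now $4981.20.
Bill 3, $209: 20% coinsurance on $209 = $41.80. Cost to owner: $41.80. OOP to date $5023.

$41.80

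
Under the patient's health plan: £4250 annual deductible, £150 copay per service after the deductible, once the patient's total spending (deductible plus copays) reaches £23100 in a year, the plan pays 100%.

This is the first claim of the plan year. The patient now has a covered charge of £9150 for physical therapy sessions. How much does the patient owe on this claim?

Nothing has been paid toward the £4250 deductible, so the first £4250 of this charge is applied there.
The remaining £4900 (= £9150 − £4250) moves to the copay.
Copay on this service: £150.
Patient responsibility before any cap: £4250 + £150 = £4400.
Cumulative spending £0 + £4400 = £4400 stays under the £23100 maximum.

£4400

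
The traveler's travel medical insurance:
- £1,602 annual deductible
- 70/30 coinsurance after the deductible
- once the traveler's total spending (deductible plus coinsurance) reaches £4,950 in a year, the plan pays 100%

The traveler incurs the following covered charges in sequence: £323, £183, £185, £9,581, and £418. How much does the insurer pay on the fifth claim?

£292.60

Claim 1 (£323): fully absorbed by the deductible. Cost to traveler: £323. OOP to date £323. Plan pays £323 − £323 = £0.
Claim 2 (£183): fully absorbed by the deductible. Cost to traveler: £183. OOP to date £506. Plan pays £183 − £183 = £0.
Claim 3 (£185): fully absorbed by the deductible. Traveler owes £185 (running OOP £691). Insurer: £185 − £185 = £0.
Claim 4 (£9,581): £911 to deductible, leaving £8,670; 30% of £8,670 = £2,601. Cost to traveler: £3,512. OOP to date £4,203. Insurer: £9,581 − £3,512 = £6,069.
Claim 5 (£418): deductible already satisfied, so traveler's share is 30% × £418 = £125.40. Cost to traveler: £125.40. OOP to date £4,328.40. Plan pays £418 − £125.40 = £292.60.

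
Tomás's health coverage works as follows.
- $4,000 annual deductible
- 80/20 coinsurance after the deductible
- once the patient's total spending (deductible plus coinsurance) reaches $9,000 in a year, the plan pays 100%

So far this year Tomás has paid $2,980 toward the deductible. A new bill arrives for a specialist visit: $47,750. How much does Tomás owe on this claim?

$6,020

$2,980 of the $4,000 deductible is already met, leaving $1,020.
The remaining $46,730 (= $47,750 − $1,020) moves to coinsurance.
Patient's 20% share of $46,730 is $9,346.
Patient responsibility before any cap: $1,020 + $9,346 = $10,366.
That would bring total out-of-pocket to $13,346, past the $9,000 cap. The patient is capped at $9,000 − $2,980 = $6,020 on this claim.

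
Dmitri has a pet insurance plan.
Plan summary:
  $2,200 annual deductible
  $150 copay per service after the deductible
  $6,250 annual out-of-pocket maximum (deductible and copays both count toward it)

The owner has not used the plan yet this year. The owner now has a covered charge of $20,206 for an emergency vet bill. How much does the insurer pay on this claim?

Nothing has been paid toward the $2,200 deductible, so the first $2,200 of this charge is applied there.
The remaining $18,006 (= $20,206 − $2,200) moves to the copay.
Copay on this service: $150.
Owner responsibility before any cap: $2,200 + $150 = $2,350.
Year-to-date out-of-pocket becomes $0 + $2,350 = $2,350, still under the $6,250 maximum, so no cap applies.
Insurer pays the balance: $20,206 − $2,350 = $17,856.

$17,856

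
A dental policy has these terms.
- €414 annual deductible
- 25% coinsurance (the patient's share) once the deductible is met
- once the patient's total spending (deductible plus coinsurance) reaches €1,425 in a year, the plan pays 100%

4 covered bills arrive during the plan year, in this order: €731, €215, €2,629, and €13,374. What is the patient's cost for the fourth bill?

#1 (€731): €414 to deductible, leaving €317; 25% of €317 = €79.25. Patient pays €493.25; OOP now €493.25.
#2 (€215): 25% coinsurance on €215 = €53.75. Cost to patient: €53.75. OOP to date €547.
#3 (€2,629): 25% coinsurance on €2,629 = €657.25. Patient pays €657.25; OOP now €1,204.25.
#4 (€13,374): deductible already satisfied, so patient's share is 25% × €13,374 = €3,343.50. That would push OOP to €4,547.75, over the €1,425 cap, so patient pays €1,425 − €1,204.25 = €220.75.

€220.75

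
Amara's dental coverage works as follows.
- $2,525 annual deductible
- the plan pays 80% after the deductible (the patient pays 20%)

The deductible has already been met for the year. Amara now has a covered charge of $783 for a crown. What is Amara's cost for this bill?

With the deductible met, the entire $783 is subject to coinsurance.
Patient's 20% share of $783 is $156.60.

$156.60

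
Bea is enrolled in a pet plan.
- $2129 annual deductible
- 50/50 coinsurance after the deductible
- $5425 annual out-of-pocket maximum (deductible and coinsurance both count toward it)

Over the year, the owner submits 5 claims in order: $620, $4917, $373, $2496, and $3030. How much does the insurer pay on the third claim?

$186.50

#1 ($620): fully absorbed by the deductible. Owner pays $620; OOP now $620. Insurer: $620 − $620 = $0.
#2 ($4917): $1509 finishes the deductible; $3408 goes to coinsurance; owner's 50% is $1704. Cost to owner: $3213. OOP to date $3833. Plan pays $4917 − $3213 = $1704.
#3 ($373): deductible met; 50% of $373 = $186.50. Owner owes $186.50 (running OOP $4019.50). Plan pays $373 − $186.50 = $186.50.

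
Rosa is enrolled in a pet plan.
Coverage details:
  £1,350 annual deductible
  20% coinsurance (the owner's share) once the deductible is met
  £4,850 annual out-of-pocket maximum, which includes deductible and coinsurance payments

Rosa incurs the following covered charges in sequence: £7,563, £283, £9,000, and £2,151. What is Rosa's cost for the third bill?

#1 (£7,563): £1,350 finishes the deductible; £6,213 goes to coinsurance; coinsurance £6,213 × 20% = £1,242.60. Owner owes £2,592.60 (running OOP £2,592.60).
#2 (£283): deductible already satisfied, so owner's share is 20% × £283 = £56.60. Owner pays £56.60; OOP now £2,649.20.
#3 (£9,000): 20% coinsurance on £9,000 = £1,800. Owner owes £1,800 (running OOP £4,449.20).

£1,800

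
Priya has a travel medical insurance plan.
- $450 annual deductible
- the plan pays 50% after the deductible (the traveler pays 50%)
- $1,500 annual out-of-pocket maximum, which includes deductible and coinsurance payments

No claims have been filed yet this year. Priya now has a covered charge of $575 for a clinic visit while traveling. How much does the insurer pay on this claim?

$62.50

The full $450 deductible is still open; $450 of this bill applies to it.
That leaves $575 − $450 = $125 for coinsurance.
50% of $125 = $62.50 falls to the traveler.
Traveler responsibility before any cap: $450 + $62.50 = $512.50.
Cumulative spending $0 + $512.50 = $512.50 stays under the $1,500 maximum.
The plan picks up $575 − $512.50 = $62.50.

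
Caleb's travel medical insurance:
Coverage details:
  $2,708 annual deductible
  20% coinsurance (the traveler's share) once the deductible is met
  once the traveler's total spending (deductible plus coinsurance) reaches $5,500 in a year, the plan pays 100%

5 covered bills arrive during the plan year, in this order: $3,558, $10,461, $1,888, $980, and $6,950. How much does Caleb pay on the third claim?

#1 ($3,558): deductible takes $2,708, $850 remains; 20% of $850 = $170. Cost to traveler: $2,878. OOP to date $2,878.
#2 ($10,461): 20% coinsurance on $10,461 = $2,092.20. Traveler owes $2,092.20 (running OOP $4,970.20).
#3 ($1,888): 20% coinsurance on $1,888 = $377.60. Traveler owes $377.60 (running OOP $5,347.80).

$377.60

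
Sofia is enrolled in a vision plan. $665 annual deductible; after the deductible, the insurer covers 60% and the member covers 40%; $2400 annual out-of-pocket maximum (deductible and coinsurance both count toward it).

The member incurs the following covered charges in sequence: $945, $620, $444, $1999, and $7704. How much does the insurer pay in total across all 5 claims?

Claim 1 — $945: $665 finishes the deductible; $280 goes to coinsurance; member's 40% is $112. Cost to member: $777. OOP to date $777. Plan pays $945 − $777 = $168.
Claim 2 — $620: deductible already satisfied, so member's share is 40% × $620 = $248. Member owes $248 (running OOP $1025). Insurer: $620 − $248 = $372.
Claim 3 — $444: deductible already satisfied, so member's share is 40% × $444 = $177.60. Member owes $177.60 (running OOP $1202.60). Plan pays $444 − $177.60 = $266.40.
Claim 4 — $1999: deductible already satisfied, so member's share is 40% × $1999 = $799.60. Cost to member: $799.60. OOP to date $2002.20. Plan pays $1999 − $799.60 = $1199.40.
Claim 5 — $7704: deductible already satisfied, so member's share is 40% × $7704 = $3081.60. That would push OOP to $5083.80, over the $2400 cap, so member pays $2400 − $2002.20 = $397.80. Insurer: $7704 − $397.80 = $7306.20.
Insurer total = bills − member's total = $11712 − $2400 = $9312.

$9312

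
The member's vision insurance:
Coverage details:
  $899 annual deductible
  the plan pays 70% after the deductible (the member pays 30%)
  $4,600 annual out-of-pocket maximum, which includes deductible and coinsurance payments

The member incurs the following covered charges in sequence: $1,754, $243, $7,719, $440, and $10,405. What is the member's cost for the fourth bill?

$132

Claim 1 ($1,754): deductible takes $899, $855 remains; member's 30% is $256.50. Member owes $1,155.50 (running OOP $1,155.50).
Claim 2 ($243): 30% coinsurance on $243 = $72.90. Cost to member: $72.90. OOP to date $1,228.40.
Claim 3 ($7,719): deductible met; 30% of $7,719 = $2,315.70. Member pays $2,315.70; OOP now $3,544.10.
Claim 4 ($440): deductible already satisfied, so member's share is 30% × $440 = $132. Member pays $132; OOP now $3,676.10.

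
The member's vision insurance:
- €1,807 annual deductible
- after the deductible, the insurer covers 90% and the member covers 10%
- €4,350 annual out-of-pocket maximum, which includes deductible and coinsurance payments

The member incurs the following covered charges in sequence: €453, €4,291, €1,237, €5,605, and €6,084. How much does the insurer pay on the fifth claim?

#1 (€453): entire amount goes to the deductible. Member owes €453 (running OOP €453). Plan pays €453 − €453 = €0.
#2 (€4,291): €1,354 finishes the deductible; €2,937 goes to coinsurance; coinsurance €2,937 × 10% = €293.70. Member pays €1,647.70; OOP now €2,100.70. Plan pays €4,291 − €1,647.70 = €2,643.30.
#3 (€1,237): deductible met; 10% of €1,237 = €123.70. Cost to member: €123.70. OOP to date €2,224.40. Insurer: €1,237 − €123.70 = €1,113.30.
#4 (€5,605): deductible met; 10% of €5,605 = €560.50. Member owes €560.50 (running OOP €2,784.90). Insurer: €5,605 − €560.50 = €5,044.50.
#5 (€6,084): deductible already satisfied, so member's share is 10% × €6,084 = €608.40. Member pays €608.40; OOP now €3,393.30. Plan pays €6,084 − €608.40 = €5,475.60.

€5,475.60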